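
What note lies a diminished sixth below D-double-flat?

F

A sixth below D lands on the letter F.
A diminished sixth spans 7 semitones, so Dbb moves to pitch class 5. On the letter F that is F.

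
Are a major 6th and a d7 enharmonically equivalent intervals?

A major sixth spans 9 semitones; a diminished seventh spans 9.
They are enharmonically equivalent.

Yes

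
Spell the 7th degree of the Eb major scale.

D

The Eb major scale runs Eb F G Ab Bb C D.
Degree 7 is D.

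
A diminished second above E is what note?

Fb

E up a major second is F#, so the target letter is F.
From E, a diminished second is 0 semitones up: Fb.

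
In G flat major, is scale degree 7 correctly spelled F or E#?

Each scale degree takes a distinct letter name. Degree 7 of a scale on G must use the letter F.
F and E# are enharmonically the same pitch, but only F uses the letter F, so it is the correct spelling here.

F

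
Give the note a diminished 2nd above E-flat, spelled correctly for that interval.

Fbb

A second above E lands on the letter F.
A diminished second spans 0 semitones, so Eb moves to pitch class 3. On the letter F that is Fbb.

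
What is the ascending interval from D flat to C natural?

The letter names run D→C, a span of 6 letter steps, so the interval is some kind of seventh.
Db to C is 11 semitones. A major seventh is 11, so 11 makes it major.

major seventh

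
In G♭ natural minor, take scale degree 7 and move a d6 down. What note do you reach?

A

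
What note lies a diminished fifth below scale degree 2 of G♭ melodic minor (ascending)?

D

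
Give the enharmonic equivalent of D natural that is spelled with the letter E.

Plain E sits 2 semitones above D, so on the letter E the same pitch needs a double flat: Ebb.

Ebb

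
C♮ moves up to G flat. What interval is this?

diminished fifth

The letter names run C→G, a span of 4 letter steps, so the interval is some kind of fifth.
C to Gb is 6 semitones. A perfect fifth is 7, so 6 makes it diminished.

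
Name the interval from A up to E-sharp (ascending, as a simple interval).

augmented fifth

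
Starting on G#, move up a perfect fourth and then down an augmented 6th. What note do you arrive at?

A perfect fourth up from G# is C# (letter C, 5 semitones up).
An augmented sixth down from C# is Eb (letter E, 10 semitones down).

Eb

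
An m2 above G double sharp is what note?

A#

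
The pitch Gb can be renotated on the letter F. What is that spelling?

F#

Gb is pitch class 6. The letter F alone is pitch class 5.
To reach pitch class 6 from F requires an offset of +1 semitone, i.e. sharp: F#.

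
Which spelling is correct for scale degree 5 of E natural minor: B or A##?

Each scale degree takes a distinct letter name. Degree 5 of a scale on E must use the letter B.
B and A## are enharmonically the same pitch, but only B uses the letter B, so it is the correct spelling here.

B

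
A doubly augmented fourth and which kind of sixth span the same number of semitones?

diminished

A doubly augmented fourth spans 7 semitones.
A sixth spanning 7 semitones is diminished (the major sixth is 9).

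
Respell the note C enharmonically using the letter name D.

Dbb

C is pitch class 0. The letter D alone is pitch class 2.
To reach pitch class 0 from D requires an offset of -2 semitones, i.e. double flat: Dbb.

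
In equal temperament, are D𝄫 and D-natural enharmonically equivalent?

Two spellings are enharmonically equivalent only if they share a pitch class.
Here Dbb → 0, D → 2; 0 ≠ 2, so they are not.

No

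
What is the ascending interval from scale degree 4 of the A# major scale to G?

diminished fourth

Scale degree 4 of A# major is D#.
D# up to G: letters D→G make it a fourth; 4 semitones makes it diminished.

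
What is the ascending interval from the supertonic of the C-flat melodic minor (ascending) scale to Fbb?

The supertonic of Cb melodic minor (ascending) is Db.
Db up to Fbb: letters D→F make it a third; 2 semitones makes it diminished.

diminished third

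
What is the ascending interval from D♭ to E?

augmented second

Counting letters D–E gives a second.
Db→E = 3 semitones, 1 wider than the major second (2), so augmented.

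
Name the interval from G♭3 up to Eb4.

major sixth

Counting letters G–A–B–C–D–E gives a sixth.
Gb→Eb = 9 semitones, exactly the major sixth.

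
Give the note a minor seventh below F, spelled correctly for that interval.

F down a major seventh is Gb, so the target letter is G.
From F, a minor seventh is 10 semitones down: G.

G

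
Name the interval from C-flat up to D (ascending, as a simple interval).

augmented second

The letter names run C→D, a span of 1 letter step, so the interval is some kind of second.
Cb to D is 3 semitones. A major second is 2, so 3 makes it augmented.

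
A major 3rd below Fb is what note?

Dbb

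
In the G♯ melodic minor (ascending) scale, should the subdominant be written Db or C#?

Each scale degree takes a distinct letter name. Degree 4 of a scale on G must use the letter C.
C# and Db are enharmonically the same pitch, but only C# uses the letter C, so it is the correct spelling here.

C#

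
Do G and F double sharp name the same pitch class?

Yes

G is pitch class 7; F## is pitch class 7.
All spellings map to pitch class 7, so they are enharmonically equivalent.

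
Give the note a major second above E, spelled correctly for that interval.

F#

A second above E lands on the letter F.
A major second spans 2 semitones, so E moves to pitch class 6. On the letter F that is F#.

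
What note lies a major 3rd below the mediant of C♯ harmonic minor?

The mediant of C# harmonic minor is E.
A major third (4 semitones) below E lands on the letter C, giving C.

C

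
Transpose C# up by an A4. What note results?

F##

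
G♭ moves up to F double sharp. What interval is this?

Counting letters G–A–B–C–D–E–F gives a seventh.
Gb→F## = 13 semitones, 2 wider than the major seventh (11), so doubly augmented.

doubly augmented seventh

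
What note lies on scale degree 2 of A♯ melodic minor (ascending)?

B#

Degree 2 takes the letter 1 step above A, which is B.
In melodic minor (ascending), degree 2 sits 2 semitones above the tonic. A# + 2 semitones is pitch class 0, spelled on B as B#.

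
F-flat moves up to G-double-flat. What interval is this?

minor second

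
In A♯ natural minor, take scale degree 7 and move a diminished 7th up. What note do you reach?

F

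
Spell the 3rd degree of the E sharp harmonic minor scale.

The E# harmonic minor scale runs E# F## G# A# B# C# D##.
Degree 3 is G#.

G#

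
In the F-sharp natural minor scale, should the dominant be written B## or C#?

C#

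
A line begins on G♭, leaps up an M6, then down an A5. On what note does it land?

A major sixth up from Gb is Eb (letter E, 9 semitones up).
An augmented fifth down from Eb is Abb (letter A, 8 semitones down).

Abb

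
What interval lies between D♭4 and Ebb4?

Counting letters D–E gives a second.
Db→Ebb = 1 semitone, 1 narrower than the major second (2), so minor.

minor second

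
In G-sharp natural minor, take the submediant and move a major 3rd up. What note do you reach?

G#

The submediant of G# natural minor is E.
A major third (4 semitones) above E lands on the letter G, giving G#.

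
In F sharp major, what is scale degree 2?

G#

Degree 2 takes the letter 1 step above F, which is G.
In major, degree 2 sits 2 semitones above the tonic. F# + 2 semitones is pitch class 8, spelled on G as G#.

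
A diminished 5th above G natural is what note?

Db

A fifth above G lands on the letter D.
A diminished fifth spans 6 semitones, so G moves to pitch class 1. On the letter D that is Db.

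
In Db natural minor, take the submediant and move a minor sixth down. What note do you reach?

Db

The submediant of Db natural minor is Bbb.
A minor sixth (8 semitones) below Bbb lands on the letter D, giving Db.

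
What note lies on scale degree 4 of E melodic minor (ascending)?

A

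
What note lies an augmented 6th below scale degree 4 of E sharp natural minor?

C

Scale degree 4 of E# natural minor is A#.
An augmented sixth (10 semitones) below A# lands on the letter C, giving C.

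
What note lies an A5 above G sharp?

D##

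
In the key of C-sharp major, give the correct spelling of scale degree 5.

Degree 5 takes the letter 4 steps above C, which is G.
In major, degree 5 sits 7 semitones above the tonic. C# + 7 semitones is pitch class 8, spelled on G as G#.

G#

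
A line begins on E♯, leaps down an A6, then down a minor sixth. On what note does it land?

B

An augmented sixth down from E# is G (letter G, 10 semitones down).
A minor sixth down from G is B (letter B, 8 semitones down).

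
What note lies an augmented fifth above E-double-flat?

E up a perfect fifth is B, so the target letter is B.
From Ebb, an augmented fifth is 8 semitones up: Bb.

Bb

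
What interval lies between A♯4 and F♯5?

Counting letters A–B–C–D–E–F gives a sixth.
A#→F# = 8 semitones, 1 narrower than the major sixth (9), so minor.

minor sixth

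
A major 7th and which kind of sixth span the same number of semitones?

A major seventh spans 11 semitones.
A sixth spanning 11 semitones is doubly augmented (the major sixth is 9).

doubly augmented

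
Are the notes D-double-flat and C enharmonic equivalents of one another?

Dbb = pitch class 0 and C = pitch class 0 — the same pitch class, so they are enharmonic equivalents.

Yes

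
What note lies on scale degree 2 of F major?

G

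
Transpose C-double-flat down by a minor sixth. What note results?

A sixth below C lands on the letter E.
A minor sixth spans 8 semitones, so Cbb moves to pitch class 2. On the letter E that is Ebb.

Ebb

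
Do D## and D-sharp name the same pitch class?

D## is pitch class 4; D# is pitch class 3.
The pitch classes differ (4 vs. 3), so they are not enharmonic equivalents.

No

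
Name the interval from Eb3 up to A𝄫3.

Counting letters E–F–G–A gives a fourth.
Eb→Abb = 4 semitones, 1 narrower than the perfect fourth (5), so diminished.

diminished fourth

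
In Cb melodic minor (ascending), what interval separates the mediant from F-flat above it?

major second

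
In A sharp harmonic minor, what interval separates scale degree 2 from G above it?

Scale degree 2 of A# harmonic minor is B#.
B# up to G: letters B→G make it a sixth; 7 semitones makes it diminished.

diminished sixth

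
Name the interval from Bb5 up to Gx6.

Counting letters B–C–D–E–F–G gives a sixth.
Bb→G## = 11 semitones, 2 wider than the major sixth (9), so doubly augmented.

doubly augmented sixth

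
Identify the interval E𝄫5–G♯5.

Counting letters E–F–G gives a third.
Ebb→G# = 6 semitones, 2 wider than the major third (4), so doubly augmented.

doubly augmented third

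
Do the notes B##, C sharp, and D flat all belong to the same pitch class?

Yes

B## is pitch class 1; C# is pitch class 1; Db is pitch class 1.
All spellings map to pitch class 1, so they are enharmonically equivalent.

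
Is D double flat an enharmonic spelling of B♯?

Yes

Dbb is pitch class 0; B# is pitch class 0.
All spellings map to pitch class 0, so they are enharmonically equivalent.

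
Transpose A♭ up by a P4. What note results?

Db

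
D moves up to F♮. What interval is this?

minor third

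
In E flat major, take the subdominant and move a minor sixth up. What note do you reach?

The subdominant of Eb major is Ab.
A minor sixth (8 semitones) above Ab lands on the letter F, giving Fb.

Fb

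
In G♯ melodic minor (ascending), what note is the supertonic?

A#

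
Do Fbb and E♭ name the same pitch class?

Yes

Fbb = pitch class 3 and Eb = pitch class 3 — the same pitch class, so they are enharmonic equivalents.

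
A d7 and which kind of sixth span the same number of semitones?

major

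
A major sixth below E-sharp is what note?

E down a major sixth is G, so the target letter is G.
From E#, a major sixth is 9 semitones down: G#.

G#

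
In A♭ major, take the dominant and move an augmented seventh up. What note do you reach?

D#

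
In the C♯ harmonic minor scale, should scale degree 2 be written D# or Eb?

Each scale degree takes a distinct letter name. Degree 2 of a scale on C must use the letter D.
D# and Eb are enharmonically the same pitch, but only D# uses the letter D, so it is the correct spelling here.

D#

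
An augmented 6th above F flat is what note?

D

A sixth above F lands on the letter D.
An augmented sixth spans 10 semitones, so Fb moves to pitch class 2. On the letter D that is D.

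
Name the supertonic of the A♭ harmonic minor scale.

Bb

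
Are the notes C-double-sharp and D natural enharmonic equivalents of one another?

C## is pitch class 2; D is pitch class 2.
All spellings map to pitch class 2, so they are enharmonically equivalent.

Yes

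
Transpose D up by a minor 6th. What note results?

Bb

A sixth above D lands on the letter B.
A minor sixth spans 8 semitones, so D moves to pitch class 10. On the letter B that is Bb.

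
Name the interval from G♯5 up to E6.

minor sixth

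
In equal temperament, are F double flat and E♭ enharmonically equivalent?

Yes

Fbb is pitch class 3; Eb is pitch class 3.
All spellings map to pitch class 3, so they are enharmonically equivalent.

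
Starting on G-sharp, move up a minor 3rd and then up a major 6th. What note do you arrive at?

G#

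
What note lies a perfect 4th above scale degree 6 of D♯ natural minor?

E

Scale degree 6 of D# natural minor is B.
A perfect fourth (5 semitones) above B lands on the letter E, giving E.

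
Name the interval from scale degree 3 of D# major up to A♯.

minor third

Scale degree 3 of D# major is F##.
F## up to A#: letters F→A make it a third; 3 semitones makes it minor.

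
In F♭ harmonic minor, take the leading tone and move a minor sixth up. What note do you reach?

Cb

The leading tone of Fb harmonic minor is Eb.
A minor sixth (8 semitones) above Eb lands on the letter C, giving Cb.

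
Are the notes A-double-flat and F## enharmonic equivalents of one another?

Yes

Abb is pitch class 7; F## is pitch class 7.
All spellings map to pitch class 7, so they are enharmonically equivalent.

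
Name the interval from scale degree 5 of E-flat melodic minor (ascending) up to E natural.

Scale degree 5 of Eb melodic minor (ascending) is Bb.
Bb up to E: letters B→E make it a fourth; 6 semitones makes it augmented.

augmented fourth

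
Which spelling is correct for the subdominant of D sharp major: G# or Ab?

Each scale degree takes a distinct letter name. Degree 4 of a scale on D must use the letter G.
G# and Ab are enharmonically the same pitch, but only G# uses the letter G, so it is the correct spelling here.

G#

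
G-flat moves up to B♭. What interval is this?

The letter names run G→B, a span of 2 letter steps, so the interval is some kind of third.
Gb to Bb is 4 semitones. A major third is 4, so 4 makes it major.

major third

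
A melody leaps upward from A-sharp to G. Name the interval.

The letter names run A→G, a span of 6 letter steps, so the interval is some kind of seventh.
A# to G is 9 semitones. A major seventh is 11, so 9 makes it diminished.

diminished seventh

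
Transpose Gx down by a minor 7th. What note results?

A##

G down a major seventh is Ab, so the target letter is A.
From G##, a minor seventh is 10 semitones down: A##.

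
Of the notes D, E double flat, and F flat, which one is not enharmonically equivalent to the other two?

In 12-tone equal temperament, enharmonic equivalents share a pitch class. D is pitch class 2; Ebb is pitch class 2; Fb is pitch class 4.
D and Ebb share pitch class 2, while Fb is pitch class 4.

Fb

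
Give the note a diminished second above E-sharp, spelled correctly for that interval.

F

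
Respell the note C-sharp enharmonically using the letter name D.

Db

Plain D sits 1 semitone above C#, so on the letter D the same pitch needs a flat: Db.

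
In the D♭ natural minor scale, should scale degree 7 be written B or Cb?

Cb

Each scale degree takes a distinct letter name. Degree 7 of a scale on D must use the letter C.
Cb and B are enharmonically the same pitch, but only Cb uses the letter C, so it is the correct spelling here.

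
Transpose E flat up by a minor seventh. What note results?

Db

E up a major seventh is D#, so the target letter is D.
From Eb, a minor seventh is 10 semitones up: Db.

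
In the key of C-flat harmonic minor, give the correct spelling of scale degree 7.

Degree 7 takes the letter 6 steps above C, which is B.
In harmonic minor, degree 7 sits 11 semitones above the tonic. Cb + 11 semitones is pitch class 10, spelled on B as Bb.

Bb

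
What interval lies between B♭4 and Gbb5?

The letter names run B→G, a span of 5 letter steps, so the interval is some kind of sixth.
Bb to Gbb is 7 semitones. A major sixth is 9, so 7 makes it diminished.

diminished sixth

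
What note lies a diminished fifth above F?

A fifth above F lands on the letter C.
A diminished fifth spans 6 semitones, so F moves to pitch class 11. On the letter C that is Cb.

Cb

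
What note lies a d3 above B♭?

Dbb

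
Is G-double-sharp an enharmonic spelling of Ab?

G## is pitch class 9; Ab is pitch class 8.
The pitch classes differ (9 vs. 8), so they are not enharmonic equivalents.

No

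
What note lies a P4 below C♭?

C down a perfect fourth is G, so the target letter is G.
From Cb, a perfect fourth is 5 semitones down: Gb.

Gb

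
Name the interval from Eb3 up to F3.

The letter names run E→F, a span of 1 letter step, so the interval is some kind of second.
Eb to F is 2 semitones. A major second is 2, so 2 makes it major.

major second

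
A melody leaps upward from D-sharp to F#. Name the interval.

The letter names run D→F, a span of 2 letter steps, so the interval is some kind of third.
D# to F# is 3 semitones. A major third is 4, so 3 makes it minor.

minor third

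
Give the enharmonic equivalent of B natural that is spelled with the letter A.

A##

Plain A sits 2 semitones below B, so on the letter A the same pitch needs a double sharp: A##.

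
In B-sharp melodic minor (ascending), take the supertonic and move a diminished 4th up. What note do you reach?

F#

The supertonic of B# melodic minor (ascending) is C##.
A diminished fourth (4 semitones) above C## lands on the letter F, giving F#.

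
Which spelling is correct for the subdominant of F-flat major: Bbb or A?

Bbb

Each scale degree takes a distinct letter name. Degree 4 of a scale on F must use the letter B.
Bbb and A are enharmonically the same pitch, but only Bbb uses the letter B, so it is the correct spelling here.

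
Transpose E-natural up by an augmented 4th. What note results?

E up a perfect fourth is A, so the target letter is A.
From E, an augmented fourth is 6 semitones up: A#.

A#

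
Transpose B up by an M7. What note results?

A seventh above B lands on the letter A.
A major seventh spans 11 semitones, so B moves to pitch class 10. On the letter A that is A#.

A#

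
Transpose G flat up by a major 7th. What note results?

F

G up a major seventh is F#, so the target letter is F.
From Gb, a major seventh is 11 semitones up: F.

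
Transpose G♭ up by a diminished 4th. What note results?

Cbb

G up a perfect fourth is C, so the target letter is C.
From Gb, a diminished fourth is 4 semitones up: Cbb.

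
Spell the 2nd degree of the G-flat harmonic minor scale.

Ab

The Gb harmonic minor scale runs Gb Ab Bbb Cb Db Ebb F.
Degree 2 is Ab.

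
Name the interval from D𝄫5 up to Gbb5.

perfect fourth

The letter names run D→G, a span of 3 letter steps, so the interval is some kind of fourth.
Dbb to Gbb is 5 semitones. A perfect fourth is 5, so 5 makes it perfect.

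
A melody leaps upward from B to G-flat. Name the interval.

diminished sixth

Counting letters B–C–D–E–F–G gives a sixth.
B→Gb = 7 semitones, 2 narrower than the major sixth (9), so diminished.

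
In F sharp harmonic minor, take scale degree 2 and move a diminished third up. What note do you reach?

Scale degree 2 of F# harmonic minor is G#.
A diminished third (2 semitones) above G# lands on the letter B, giving Bb.

Bb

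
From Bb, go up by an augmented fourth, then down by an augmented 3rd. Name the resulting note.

Cb

An augmented fourth up from Bb is E (letter E, 6 semitones up).
An augmented third down from E is Cb (letter C, 5 semitones down).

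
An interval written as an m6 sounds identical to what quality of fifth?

A minor sixth spans 8 semitones.
A fifth spanning 8 semitones is augmented (the perfect fifth is 7).

augmented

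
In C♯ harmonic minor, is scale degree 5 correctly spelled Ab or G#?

Each scale degree takes a distinct letter name. Degree 5 of a scale on C must use the letter G.
G# and Ab are enharmonically the same pitch, but only G# uses the letter G, so it is the correct spelling here.

G#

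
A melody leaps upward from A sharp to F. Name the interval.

diminished sixth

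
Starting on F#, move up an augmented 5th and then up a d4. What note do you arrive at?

F#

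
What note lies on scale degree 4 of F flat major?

Bbb

Degree 4 takes the letter 3 steps above F, which is B.
In major, degree 4 sits 5 semitones above the tonic. Fb + 5 semitones is pitch class 9, spelled on B as Bbb.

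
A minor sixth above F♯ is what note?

F up a major sixth is D, so the target letter is D.
From F#, a minor sixth is 8 semitones up: D.

D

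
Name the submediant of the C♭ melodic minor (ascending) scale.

Ab

The Cb melodic minor (ascending) scale runs Cb Db Ebb Fb Gb Ab Bb.
Degree 6 is Ab.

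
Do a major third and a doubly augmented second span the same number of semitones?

A major third spans 4 semitones; a doubly augmented second spans 4.
They are enharmonically equivalent.

Yes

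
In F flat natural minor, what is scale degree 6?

Dbb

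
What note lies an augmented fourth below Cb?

A fourth below C lands on the letter G.
An augmented fourth spans 6 semitones, so Cb moves to pitch class 5. On the letter G that is Gbb.

Gbb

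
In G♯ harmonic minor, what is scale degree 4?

C#

Degree 4 takes the letter 3 steps above G, which is C.
In harmonic minor, degree 4 sits 5 semitones above the tonic. G# + 5 semitones is pitch class 1, spelled on C as C#.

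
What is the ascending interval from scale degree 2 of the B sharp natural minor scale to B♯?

Scale degree 2 of B# natural minor is C##.
C## up to B#: letters C→B make it a seventh; 10 semitones makes it minor.

minor seventh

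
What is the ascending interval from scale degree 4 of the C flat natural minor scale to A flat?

major third

Scale degree 4 of Cb natural minor is Fb.
Fb up to Ab: letters F→A make it a third; 4 semitones makes it major.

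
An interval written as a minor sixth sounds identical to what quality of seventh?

doubly diminished

A minor sixth spans 8 semitones.
A seventh spanning 8 semitones is doubly diminished (the major seventh is 11).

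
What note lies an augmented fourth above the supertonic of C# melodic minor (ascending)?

The supertonic of C# melodic minor (ascending) is D#.
An augmented fourth (6 semitones) above D# lands on the letter G, giving G##.

G##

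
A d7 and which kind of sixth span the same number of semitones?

A diminished seventh spans 9 semitones.
A sixth spanning 9 semitones is major (the major sixth is 9).

major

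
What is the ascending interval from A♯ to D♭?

doubly diminished fourth

Counting letters A–B–C–D gives a fourth.
A#→Db = 3 semitones, 2 narrower than the perfect fourth (5), so doubly diminished.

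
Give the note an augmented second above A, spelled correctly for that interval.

A second above A lands on the letter B.
An augmented second spans 3 semitones, so A moves to pitch class 0. On the letter B that is B#.

B#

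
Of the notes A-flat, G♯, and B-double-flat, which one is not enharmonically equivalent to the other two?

Bbb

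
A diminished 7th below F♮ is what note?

G#

A seventh below F lands on the letter G.
A diminished seventh spans 9 semitones, so F moves to pitch class 8. On the letter G that is G#.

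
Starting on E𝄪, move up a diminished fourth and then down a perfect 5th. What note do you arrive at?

A diminished fourth up from E## is A# (letter A, 4 semitones up).
A perfect fifth down from A# is D# (letter D, 7 semitones down).

D#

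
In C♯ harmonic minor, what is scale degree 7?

B#

Degree 7 takes the letter 6 steps above C, which is B.
In harmonic minor, degree 7 sits 11 semitones above the tonic. C# + 11 semitones is pitch class 0, spelled on B as B#.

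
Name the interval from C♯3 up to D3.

The letter names run C→D, a span of 1 letter step, so the interval is some kind of second.
C# to D is 1 semitone. A major second is 2, so 1 makes it minor.

minor second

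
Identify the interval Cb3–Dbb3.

The letter names run C→D, a span of 1 letter step, so the interval is some kind of second.
Cb to Dbb is 1 semitone. A major second is 2, so 1 makes it minor.

minor second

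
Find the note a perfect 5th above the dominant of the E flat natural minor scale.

F

The dominant of Eb natural minor is Bb.
A perfect fifth (7 semitones) above Bb lands on the letter F, giving F.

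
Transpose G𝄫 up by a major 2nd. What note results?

Abb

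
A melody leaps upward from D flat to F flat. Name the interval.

Counting letters D–E–F gives a third.
Db→Fb = 3 semitones, 1 narrower than the major third (4), so minor.

minor third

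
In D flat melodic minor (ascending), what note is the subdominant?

Gb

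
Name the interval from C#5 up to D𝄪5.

Counting letters C–D gives a second.
C#→D## = 3 semitones, 1 wider than the major second (2), so augmented.

augmented second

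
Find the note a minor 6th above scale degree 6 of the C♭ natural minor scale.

Fbb

Scale degree 6 of Cb natural minor is Abb.
A minor sixth (8 semitones) above Abb lands on the letter F, giving Fbb.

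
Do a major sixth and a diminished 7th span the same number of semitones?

A major sixth spans 9 semitones; a diminished seventh spans 9.
They are enharmonically equivalent.

Yes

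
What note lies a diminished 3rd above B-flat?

Dbb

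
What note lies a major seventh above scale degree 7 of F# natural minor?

Scale degree 7 of F# natural minor is E.
A major seventh (11 semitones) above E lands on the letter D, giving D#.

D#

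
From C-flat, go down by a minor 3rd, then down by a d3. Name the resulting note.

A minor third down from Cb is Ab (letter A, 3 semitones down).
A diminished third down from Ab is F# (letter F, 2 semitones down).

F#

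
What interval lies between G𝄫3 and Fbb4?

Counting letters G–A–B–C–D–E–F gives a seventh.
Gbb→Fbb = 10 semitones, 1 narrower than the major seventh (11), so minor.

minor seventh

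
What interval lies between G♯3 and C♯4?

The letter names run G→C, a span of 3 letter steps, so the interval is some kind of fourth.
G# to C# is 5 semitones. A perfect fourth is 5, so 5 makes it perfect.

perfect fourth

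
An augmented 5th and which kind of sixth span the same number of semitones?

minor

An augmented fifth spans 8 semitones.
A sixth spanning 8 semitones is minor (the major sixth is 9).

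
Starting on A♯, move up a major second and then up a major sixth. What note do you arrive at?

G##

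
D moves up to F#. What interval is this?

Counting letters D–E–F gives a third.
D→F# = 4 semitones, exactly the major third.

major third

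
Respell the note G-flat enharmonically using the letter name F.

F#

Gb is pitch class 6. The letter F alone is pitch class 5.
To reach pitch class 6 from F requires an offset of +1 semitone, i.e. sharp: F#.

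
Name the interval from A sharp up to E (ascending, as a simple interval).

Counting letters A–B–C–D–E gives a fifth.
A#→E = 6 semitones, 1 narrower than the perfect fifth (7), so diminished.

diminished fifth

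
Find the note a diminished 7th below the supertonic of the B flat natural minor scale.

D#

The supertonic of Bb natural minor is C.
A diminished seventh (9 semitones) below C lands on the letter D, giving D#.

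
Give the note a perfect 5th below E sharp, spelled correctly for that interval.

A#

A fifth below E lands on the letter A.
A perfect fifth spans 7 semitones, so E# moves to pitch class 10. On the letter A that is A#.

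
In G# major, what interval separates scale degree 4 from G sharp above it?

Scale degree 4 of G# major is C#.
C# up to G#: letters C→G make it a fifth; 7 semitones makes it perfect.

perfect fifth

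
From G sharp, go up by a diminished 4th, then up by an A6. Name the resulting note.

A#

A diminished fourth up from G# is C (letter C, 4 semitones up).
An augmented sixth up from C is A# (letter A, 10 semitones up).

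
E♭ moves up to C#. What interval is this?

Counting letters E–F–G–A–B–C gives a sixth.
Eb→C# = 10 semitones, 1 wider than the major sixth (9), so augmented.

augmented sixth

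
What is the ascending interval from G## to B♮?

diminished third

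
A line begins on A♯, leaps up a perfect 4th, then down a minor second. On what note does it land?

A perfect fourth up from A# is D# (letter D, 5 semitones up).
A minor second down from D# is C## (letter C, 1 semitone down).

C##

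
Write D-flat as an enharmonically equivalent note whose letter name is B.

B##

Db is pitch class 1. The letter B alone is pitch class 11.
To reach pitch class 1 from B requires an offset of +2 semitones, i.e. double sharp: B##.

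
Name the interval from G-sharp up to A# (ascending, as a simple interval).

major second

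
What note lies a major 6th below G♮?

Bb

A sixth below G lands on the letter B.
A major sixth spans 9 semitones, so G moves to pitch class 10. On the letter B that is Bb.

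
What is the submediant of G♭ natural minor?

Degree 6 takes the letter 5 steps above G, which is E.
In natural minor, degree 6 sits 8 semitones above the tonic. Gb + 8 semitones is pitch class 2, spelled on E as Ebb.

Ebb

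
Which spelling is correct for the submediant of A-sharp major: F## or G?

Each scale degree takes a distinct letter name. Degree 6 of a scale on A must use the letter F.
F## and G are enharmonically the same pitch, but only F## uses the letter F, so it is the correct spelling here.

F##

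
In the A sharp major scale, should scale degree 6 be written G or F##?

Each scale degree takes a distinct letter name. Degree 6 of a scale on A must use the letter F.
F## and G are enharmonically the same pitch, but only F## uses the letter F, so it is the correct spelling here.

F##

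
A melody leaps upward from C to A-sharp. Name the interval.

augmented sixth

Counting letters C–D–E–F–G–A gives a sixth.
C→A# = 10 semitones, 1 wider than the major sixth (9), so augmented.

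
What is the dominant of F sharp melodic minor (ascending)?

C#

The F# melodic minor (ascending) scale runs F# G# A B C# D# E#.
Degree 5 is C#.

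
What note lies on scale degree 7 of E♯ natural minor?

The E# natural minor scale runs E# F## G# A# B# C# D#.
Degree 7 is D#.

D#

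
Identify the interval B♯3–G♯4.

minor sixth

The letter names run B→G, a span of 5 letter steps, so the interval is some kind of sixth.
B# to G# is 8 semitones. A major sixth is 9, so 8 makes it minor.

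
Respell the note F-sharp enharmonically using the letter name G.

Gb

F# is pitch class 6. The letter G alone is pitch class 7.
To reach pitch class 6 from G requires an offset of -1 semitone, i.e. flat: Gb.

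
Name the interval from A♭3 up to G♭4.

Counting letters A–B–C–D–E–F–G gives a seventh.
Ab→Gb = 10 semitones, 1 narrower than the major seventh (11), so minor.

minor seventh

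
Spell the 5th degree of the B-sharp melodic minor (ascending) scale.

F##

The B# melodic minor (ascending) scale runs B# C## D# E# F## G## A##.
Degree 5 is F##.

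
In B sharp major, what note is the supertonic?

Degree 2 takes the letter 1 step above B, which is C.
In major, degree 2 sits 2 semitones above the tonic. B# + 2 semitones is pitch class 2, spelled on C as C##.

C##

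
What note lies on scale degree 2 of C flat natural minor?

Db

Degree 2 takes the letter 1 step above C, which is D.
In natural minor, degree 2 sits 2 semitones above the tonic. Cb + 2 semitones is pitch class 1, spelled on D as Db.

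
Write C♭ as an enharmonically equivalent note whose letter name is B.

B

Plain B sits at the same pitch as Cb, so on the letter B the same pitch needs a natural: B.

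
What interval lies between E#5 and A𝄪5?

Counting letters E–F–G–A gives a fourth.
E#→A## = 6 semitones, 1 wider than the perfect fourth (5), so augmented.

augmented fourth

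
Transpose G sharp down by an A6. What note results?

Bb

A sixth below G lands on the letter B.
An augmented sixth spans 10 semitones, so G# moves to pitch class 10. On the letter B that is Bb.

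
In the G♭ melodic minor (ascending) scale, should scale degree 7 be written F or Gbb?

F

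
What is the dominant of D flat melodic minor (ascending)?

The Db melodic minor (ascending) scale runs Db Eb Fb Gb Ab Bb C.
Degree 5 is Ab.

Ab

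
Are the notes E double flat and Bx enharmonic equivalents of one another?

Ebb is pitch class 2; B## is pitch class 1.
The pitch classes differ (2 vs. 1), so they are not enharmonic equivalents.

No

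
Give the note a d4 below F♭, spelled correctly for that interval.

C

F down a perfect fourth is C, so the target letter is C.
From Fb, a diminished fourth is 4 semitones down: C.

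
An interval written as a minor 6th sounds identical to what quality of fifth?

A minor sixth spans 8 semitones.
A fifth spanning 8 semitones is augmented (the perfect fifth is 7).

augmented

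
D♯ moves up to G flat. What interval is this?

doubly diminished fourth

The letter names run D→G, a span of 3 letter steps, so the interval is some kind of fourth.
D# to Gb is 3 semitones. A perfect fourth is 5, so 3 makes it doubly diminished.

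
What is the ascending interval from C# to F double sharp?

augmented fourth

The letter names run C→F, a span of 3 letter steps, so the interval is some kind of fourth.
C# to F## is 6 semitones. A perfect fourth is 5, so 6 makes it augmented.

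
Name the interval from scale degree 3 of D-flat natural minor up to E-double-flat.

Scale degree 3 of Db natural minor is Fb.
Fb up to Ebb: letters F→E make it a seventh; 10 semitones makes it minor.

minor seventh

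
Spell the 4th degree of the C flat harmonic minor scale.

Fb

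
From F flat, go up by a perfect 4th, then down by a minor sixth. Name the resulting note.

Db

A perfect fourth up from Fb is Bbb (letter B, 5 semitones up).
A minor sixth down from Bbb is Db (letter D, 8 semitones down).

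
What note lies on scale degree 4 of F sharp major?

B

Degree 4 takes the letter 3 steps above F, which is B.
In major, degree 4 sits 5 semitones above the tonic. F# + 5 semitones is pitch class 11, spelled on B as B.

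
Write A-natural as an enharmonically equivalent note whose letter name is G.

G##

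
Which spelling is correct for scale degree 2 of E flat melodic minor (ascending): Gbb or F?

Each scale degree takes a distinct letter name. Degree 2 of a scale on E must use the letter F.
F and Gbb are enharmonically the same pitch, but only F uses the letter F, so it is the correct spelling here.

F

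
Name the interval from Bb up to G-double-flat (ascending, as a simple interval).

diminished sixth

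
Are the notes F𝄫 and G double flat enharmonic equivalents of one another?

Fbb is pitch class 3; Gbb is pitch class 5.
The pitch classes differ (3 vs. 5), so they are not enharmonic equivalents.

No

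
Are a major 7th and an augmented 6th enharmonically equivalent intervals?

No

A major seventh spans 11 semitones; an augmented sixth spans 10.
The spans differ, so they are not enharmonic equivalents.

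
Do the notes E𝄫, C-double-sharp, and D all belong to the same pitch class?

Ebb is pitch class 2; C## is pitch class 2; D is pitch class 2.
All spellings map to pitch class 2, so they are enharmonically equivalent.

Yes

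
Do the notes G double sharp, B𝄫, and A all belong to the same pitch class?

Yes

G## is pitch class 9; Bbb is pitch class 9; A is pitch class 9.
All spellings map to pitch class 9, so they are enharmonically equivalent.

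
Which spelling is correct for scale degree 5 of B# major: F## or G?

F##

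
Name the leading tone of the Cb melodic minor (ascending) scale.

The Cb melodic minor (ascending) scale runs Cb Db Ebb Fb Gb Ab Bb.
Degree 7 is Bb.

Bb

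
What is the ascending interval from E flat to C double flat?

Counting letters E–F–G–A–B–C gives a sixth.
Eb→Cbb = 7 semitones, 2 narrower than the major sixth (9), so diminished.

diminished sixth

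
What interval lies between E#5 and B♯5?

perfect fifth

The letter names run E→B, a span of 4 letter steps, so the interval is some kind of fifth.
E# to B# is 7 semitones. A perfect fifth is 7, so 7 makes it perfect.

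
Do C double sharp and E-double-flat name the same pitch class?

C## = pitch class 2 and Ebb = pitch class 2 — the same pitch class, so they are enharmonic equivalents.

Yes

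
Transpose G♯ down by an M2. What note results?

G down a major second is F, so the target letter is F.
From G#, a major second is 2 semitones down: F#.

F#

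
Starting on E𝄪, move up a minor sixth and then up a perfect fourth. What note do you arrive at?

F##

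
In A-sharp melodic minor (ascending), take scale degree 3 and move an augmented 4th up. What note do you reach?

F##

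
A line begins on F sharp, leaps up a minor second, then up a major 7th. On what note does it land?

A minor second up from F# is G (letter G, 1 semitone up).
A major seventh up from G is F# (letter F, 11 semitones up).

F#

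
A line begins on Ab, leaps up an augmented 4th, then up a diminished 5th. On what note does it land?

Ab

An augmented fourth up from Ab is D (letter D, 6 semitones up).
A diminished fifth up from D is Ab (letter A, 6 semitones up).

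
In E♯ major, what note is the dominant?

B#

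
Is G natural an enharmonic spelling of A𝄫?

G is pitch class 7; Abb is pitch class 7.
All spellings map to pitch class 7, so they are enharmonically equivalent.

Yes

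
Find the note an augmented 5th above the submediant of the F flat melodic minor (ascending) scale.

The submediant of Fb melodic minor (ascending) is Db.
An augmented fifth (8 semitones) above Db lands on the letter A, giving A.

A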